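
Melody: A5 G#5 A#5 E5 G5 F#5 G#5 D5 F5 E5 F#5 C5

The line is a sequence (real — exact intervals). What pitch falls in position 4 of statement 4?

The unit is 4 notes. Position-4 pitches of the 3 shown cells: E5, D5, C5.
From C5, down a 2nd gives Bb4.

Bb4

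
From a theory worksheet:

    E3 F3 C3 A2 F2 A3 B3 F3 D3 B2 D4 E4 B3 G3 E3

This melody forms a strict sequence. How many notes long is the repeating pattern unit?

5

15 notes total. Splitting into 3 groups of 5:
E3 F3 C3 A2 F2 | A3 B3 F3 D3 B2 | D4 E4 B3 G3 E3
Every group is a transposition up a 4th of the one before; no shorter unit works.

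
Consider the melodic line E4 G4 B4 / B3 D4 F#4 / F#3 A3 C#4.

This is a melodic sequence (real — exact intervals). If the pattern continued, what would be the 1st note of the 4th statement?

C#3

The unit is 3 notes. Position-1 pitches of the 3 shown cells: E4, B3, F#3.
From F#3, down a 4th gives C#3.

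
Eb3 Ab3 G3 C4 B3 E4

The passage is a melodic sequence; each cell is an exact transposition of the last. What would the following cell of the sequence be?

D#4 G#4

Unit = 2 notes; the statements start on Eb3, G3, B3, moving up a 3rd each time.
From D#4 the exact shape gives D#4 G#4.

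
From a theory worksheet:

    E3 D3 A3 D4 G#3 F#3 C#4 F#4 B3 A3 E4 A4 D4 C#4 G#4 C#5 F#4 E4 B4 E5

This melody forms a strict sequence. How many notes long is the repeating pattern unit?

4

20 notes total. Splitting into 5 groups of 4:
E3 D3 A3 D4 | G#3 F#3 C#4 F#4 | B3 A3 E4 A4 | D4 C#4 G#4 C#5 | F#4 E4 B4 E5
Every group is a transposition up a 3rd of the one before; no shorter unit works.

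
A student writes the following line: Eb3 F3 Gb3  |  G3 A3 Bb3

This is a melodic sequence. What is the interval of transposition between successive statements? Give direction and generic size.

Taking 3-note groups, the heads are Eb3, G3: the pattern moves up a 3rd.
From Eb3 to G3: up a 3rd.

up a 3rd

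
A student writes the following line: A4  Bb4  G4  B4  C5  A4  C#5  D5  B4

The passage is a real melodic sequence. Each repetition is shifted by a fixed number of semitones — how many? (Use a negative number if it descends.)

Unit = 3 notes; the statements start on A4, B4, C#5, moving up a 2nd each time.
A4→B4 is 71 − 69 = 2 semitones.

2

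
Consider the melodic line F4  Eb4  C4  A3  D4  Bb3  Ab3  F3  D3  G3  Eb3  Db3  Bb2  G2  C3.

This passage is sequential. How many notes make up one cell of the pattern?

5

15 notes total. Splitting into 3 groups of 5:
F4 Eb4 C4 A3 D4 | Bb3 Ab3 F3 D3 G3 | Eb3 Db3 Bb2 G2 C3
Every group is a transposition down a 5th of the one before; no shorter unit works.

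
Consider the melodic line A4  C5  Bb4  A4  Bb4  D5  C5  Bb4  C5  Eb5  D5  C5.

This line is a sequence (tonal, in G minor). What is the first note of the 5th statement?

Eb5

With a 4-note motive the entries are A4, Bb4, C5, each up a 2nd from the previous.
Extending the heads up a 2nd: D5 → Eb5.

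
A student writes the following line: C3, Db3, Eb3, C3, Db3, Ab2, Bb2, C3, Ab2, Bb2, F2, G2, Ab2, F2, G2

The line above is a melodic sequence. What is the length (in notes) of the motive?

5

Try groups of 5 (3 cells in 15 notes):
C3 Db3 Eb3 C3 Db3 | Ab2 Bb2 C3 Ab2 Bb2 | F2 G2 Ab2 F2 G2
That's a consistent down a 3rd shift per cell, and no other grouping gives one.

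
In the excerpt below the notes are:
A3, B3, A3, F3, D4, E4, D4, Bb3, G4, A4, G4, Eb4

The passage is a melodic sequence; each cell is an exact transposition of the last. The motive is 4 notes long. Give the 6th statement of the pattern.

Taking 4-note groups, the heads are A3, D4, G4: the pattern moves up a 4th.
Extending up a 4th: C5 → F5 → Bb5.
Statement 6 starts on Bb5 and keeps the same exact contour: Bb5 C6 Bb5 Gb5.

Bb5 C6 Bb5 Gb5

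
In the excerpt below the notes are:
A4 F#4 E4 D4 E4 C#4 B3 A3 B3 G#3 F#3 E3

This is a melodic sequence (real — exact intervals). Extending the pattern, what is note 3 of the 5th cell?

Grouping in 4s, the 3rd note of each cell is E4, B3, F#3.
Each moves down a 4th. Continuing: C#3 → G#2.

G#2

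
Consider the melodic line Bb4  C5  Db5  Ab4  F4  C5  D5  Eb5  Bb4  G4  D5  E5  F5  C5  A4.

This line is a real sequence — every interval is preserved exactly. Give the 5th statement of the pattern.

F#5 G#5 A5 E5 C#5

Taking 5-note groups, the heads are Bb4, C5, D5: the pattern moves up a 2nd.
Carrying on: E5 → F#5.
Statement 5 starts on F#5 and keeps the same exact contour: F#5 G#5 A5 E5 C#5.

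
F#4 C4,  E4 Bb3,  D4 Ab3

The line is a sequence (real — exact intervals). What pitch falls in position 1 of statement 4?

C4

Grouping in 2s, the 1st note of each cell is F#4, E4, D4.
Each moves down a 2nd; the next is C4.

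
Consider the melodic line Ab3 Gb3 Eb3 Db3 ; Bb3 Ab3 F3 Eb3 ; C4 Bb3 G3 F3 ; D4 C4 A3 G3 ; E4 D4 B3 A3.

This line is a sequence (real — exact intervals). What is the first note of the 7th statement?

G#4

Taking 4-note groups, the heads are Ab3, Bb3, C4, D4, E4: the pattern moves up a 2nd.
Continuing: F#4 → G#4. Statement 7 starts on G#4.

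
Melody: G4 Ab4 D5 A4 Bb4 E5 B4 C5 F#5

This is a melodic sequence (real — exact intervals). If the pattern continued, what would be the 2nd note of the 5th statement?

E5

The unit is 3 notes. Position-2 pitches of the 3 shown cells: Ab4, Bb4, C5.
Extending up a 2nd: D5 → E5.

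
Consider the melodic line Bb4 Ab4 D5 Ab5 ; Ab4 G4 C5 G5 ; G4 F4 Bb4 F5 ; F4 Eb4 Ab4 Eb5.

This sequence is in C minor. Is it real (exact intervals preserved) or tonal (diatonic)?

Every note is diatonic to C minor.
Cell 1 has -2 semitones from note 1 to 2, but cell 2 has -1 — the interval quality changes while the contour stays the same, which is the hallmark of a tonal sequence.

tonal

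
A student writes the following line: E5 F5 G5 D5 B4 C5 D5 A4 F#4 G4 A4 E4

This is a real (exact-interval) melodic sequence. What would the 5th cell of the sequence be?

The 4-note cells begin on E5, B4, F#4 — each down a 4th from the last.
Extending down a 4th: C#4 → G#3.
From G#3 the exact shape gives G#3 A3 B3 F#3.

G#3 A3 B3 F#3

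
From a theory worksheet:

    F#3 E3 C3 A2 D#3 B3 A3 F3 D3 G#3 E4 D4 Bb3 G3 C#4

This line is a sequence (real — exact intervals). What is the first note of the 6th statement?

G5

With a 5-note motive the entries are F#3, B3, E4, each up a 4th from the previous.
Continuing: A4 → D5 → G5. Statement 6 starts on G5.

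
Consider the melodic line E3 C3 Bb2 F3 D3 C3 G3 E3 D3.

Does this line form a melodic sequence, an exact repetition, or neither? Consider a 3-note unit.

sequence

Each 3-note cell is the previous one transposed up a 2nd.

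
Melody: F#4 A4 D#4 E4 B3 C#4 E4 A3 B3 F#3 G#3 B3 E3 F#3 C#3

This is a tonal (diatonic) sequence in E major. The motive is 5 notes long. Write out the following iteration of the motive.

With a 5-note motive the entries are F#4, C#4, G#3, each down a 4th from the previous.
So cell 4 is D#3 F#3 B2 C#3 G#2.

D#3 F#3 B2 C#3 G#2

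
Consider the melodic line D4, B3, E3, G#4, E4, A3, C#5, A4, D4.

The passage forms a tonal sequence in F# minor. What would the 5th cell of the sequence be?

With a 3-note motive the entries are D4, G#4, C#5, each up a 4th from the previous.
Extending up a 4th: F#5 → B5.
Statement 5 starts on B5 and keeps the same diatonic contour: B5 G#5 C#5.

B5 G#5 C#5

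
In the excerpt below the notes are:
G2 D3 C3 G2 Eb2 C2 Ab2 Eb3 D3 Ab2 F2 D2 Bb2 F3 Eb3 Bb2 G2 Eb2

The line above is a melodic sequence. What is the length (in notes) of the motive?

6

There are 18 notes; a 6-note unit gives 3 cells:
G2 D3 C3 G2 Eb2 C2 | Ab2 Eb3 D3 Ab2 F2 D2 | Bb2 F3 Eb3 Bb2 G2 Eb2
That's a consistent up a 2nd shift per cell, and no other grouping gives one.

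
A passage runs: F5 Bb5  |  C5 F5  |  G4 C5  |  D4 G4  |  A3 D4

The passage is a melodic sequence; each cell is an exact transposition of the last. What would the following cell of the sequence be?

E3 A3

The 2-note cells begin on F5, C5, G4, D4, A3 — each down a 4th from the last.
From E3 the exact shape gives E3 A3.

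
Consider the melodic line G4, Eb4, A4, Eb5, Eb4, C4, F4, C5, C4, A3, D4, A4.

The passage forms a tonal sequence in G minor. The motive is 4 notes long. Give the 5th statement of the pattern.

With a 4-note motive the entries are G4, Eb4, C4, each down a 3rd from the previous.
Carrying on: A3 → F3.
So cell 5 is F3 D3 G3 D4.

F3 D3 G3 D4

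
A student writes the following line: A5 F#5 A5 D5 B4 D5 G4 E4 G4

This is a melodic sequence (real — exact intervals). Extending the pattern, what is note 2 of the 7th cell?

C2

With 3-note cells, note 2 of each statement runs F#5, B4, E4.
Extending down a 5th: A3 → D3 → G2 → C2.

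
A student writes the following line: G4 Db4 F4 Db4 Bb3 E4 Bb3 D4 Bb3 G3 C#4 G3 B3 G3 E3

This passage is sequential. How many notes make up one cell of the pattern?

There are 15 notes; a 5-note unit gives 3 cells:
G4 Db4 F4 Db4 Bb3 | E4 Bb3 D4 Bb3 G3 | C#4 G3 B3 G3 E3
Each cell is the previous one down a 3rd — so the unit is 5 notes.

5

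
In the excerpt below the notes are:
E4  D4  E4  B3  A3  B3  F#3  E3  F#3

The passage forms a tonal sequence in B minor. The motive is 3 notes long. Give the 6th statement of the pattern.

D2 C#2 D2

With a 3-note motive the entries are E4, B3, F#3, each down a 4th from the previous.
Extending down a 4th: C#3 → G2 → D2.
So cell 6 is D2 C#2 D2.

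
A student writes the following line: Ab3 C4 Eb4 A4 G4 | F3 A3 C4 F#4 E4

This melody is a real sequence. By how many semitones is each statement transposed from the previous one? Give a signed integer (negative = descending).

-3

The 5-note cells begin on Ab3, F3 — each down a 3rd from the last.
Counting half-steps from Ab3 to F3: -3.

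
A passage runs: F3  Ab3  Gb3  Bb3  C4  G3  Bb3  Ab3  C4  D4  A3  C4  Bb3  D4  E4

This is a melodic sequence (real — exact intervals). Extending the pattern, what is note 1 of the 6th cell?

The unit is 5 notes. Position-1 pitches of the 3 shown cells: F3, G3, A3.
Extending up a 2nd: B3 → C#4 → D#4.

D#4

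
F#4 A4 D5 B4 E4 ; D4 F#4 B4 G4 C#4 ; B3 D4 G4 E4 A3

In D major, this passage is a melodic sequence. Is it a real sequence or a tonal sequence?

Every note is diatonic to D major.
Cell 1 has +3 semitones from note 1 to 2, but cell 2 has +4 — the interval quality changes while the contour stays the same, which is the hallmark of a tonal sequence.

tonal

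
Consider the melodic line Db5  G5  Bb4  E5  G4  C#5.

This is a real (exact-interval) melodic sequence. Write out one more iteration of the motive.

E4 A#4

Taking 2-note groups, the heads are Db5, Bb4, G4: the pattern moves down a 3rd.
From E4 the exact shape gives E4 A#4.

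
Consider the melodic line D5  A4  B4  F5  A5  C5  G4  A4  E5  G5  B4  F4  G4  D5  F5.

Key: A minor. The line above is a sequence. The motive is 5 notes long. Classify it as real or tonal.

tonal

Every note is diatonic to A minor.
Cell 1 has +6 semitones from note 3 to 4, but cell 2 has +7 — the interval quality changes while the contour stays the same, which is the hallmark of a tonal sequence.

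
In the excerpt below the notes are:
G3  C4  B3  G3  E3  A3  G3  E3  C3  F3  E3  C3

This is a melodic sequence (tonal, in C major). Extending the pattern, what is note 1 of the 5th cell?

With 4-note cells, note 1 of each statement runs G3, E3, C3.
Each moves down a 3rd. Continuing: A2 → F2.

F2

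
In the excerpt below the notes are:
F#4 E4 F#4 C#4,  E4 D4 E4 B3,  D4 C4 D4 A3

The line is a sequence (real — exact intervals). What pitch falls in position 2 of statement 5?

Grouping in 4s, the 2nd note of each cell is E4, D4, C4.
Each moves down a 2nd. Continuing: Bb3 → Ab3.

Ab3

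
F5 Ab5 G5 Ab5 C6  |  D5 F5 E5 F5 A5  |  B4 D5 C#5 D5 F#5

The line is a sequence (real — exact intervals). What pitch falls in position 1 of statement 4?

With 5-note cells, note 1 of each statement runs F5, D5, B4.
From B4, down a 3rd gives G#4.

G#4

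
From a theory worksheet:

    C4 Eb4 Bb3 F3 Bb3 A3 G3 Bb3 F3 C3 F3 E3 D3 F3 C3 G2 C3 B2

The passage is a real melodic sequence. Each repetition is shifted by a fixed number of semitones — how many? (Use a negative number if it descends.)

-5

The 6-note cells begin on C4, G3, D3 — each down a 4th from the last.
Counting half-steps from C4 to G3: -5.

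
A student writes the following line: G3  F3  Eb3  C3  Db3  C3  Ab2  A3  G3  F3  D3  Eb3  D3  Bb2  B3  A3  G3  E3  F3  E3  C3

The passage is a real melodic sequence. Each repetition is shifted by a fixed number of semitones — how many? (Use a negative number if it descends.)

Unit = 7 notes; the statements start on G3, A3, B3, moving up a 2nd each time.
Counting half-steps from G3 to A3: 2.

2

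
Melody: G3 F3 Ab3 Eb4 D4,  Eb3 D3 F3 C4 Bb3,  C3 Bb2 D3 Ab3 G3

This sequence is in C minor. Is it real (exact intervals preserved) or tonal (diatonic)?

tonal

Every note is diatonic to C minor.
Cell 1 has -2 semitones from note 1 to 2, but cell 2 has -1 — the interval quality changes while the contour stays the same, which is the hallmark of a tonal sequence.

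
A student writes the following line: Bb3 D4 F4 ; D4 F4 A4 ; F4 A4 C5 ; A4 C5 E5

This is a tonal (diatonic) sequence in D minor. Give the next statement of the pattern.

With a 3-note motive the entries are Bb3, D4, F4, A4, each up a 3rd from the previous.
From C5 the diatonic shape gives C5 E5 G5.

C5 E5 G5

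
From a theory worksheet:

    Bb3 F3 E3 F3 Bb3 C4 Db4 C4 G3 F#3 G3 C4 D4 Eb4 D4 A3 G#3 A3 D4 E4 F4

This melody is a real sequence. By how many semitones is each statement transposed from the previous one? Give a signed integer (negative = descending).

2

Unit = 7 notes; the statements start on Bb3, C4, D4, moving up a 2nd each time.
Bb3 to C4 spans +2 semitones.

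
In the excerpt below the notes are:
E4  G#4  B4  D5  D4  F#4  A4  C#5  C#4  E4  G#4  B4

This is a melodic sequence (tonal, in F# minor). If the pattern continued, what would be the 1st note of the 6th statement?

G#3

The unit is 4 notes. Position-1 pitches of the 3 shown cells: E4, D4, C#4.
Carrying that down a 2nd forward: B3 → A3 → G#3.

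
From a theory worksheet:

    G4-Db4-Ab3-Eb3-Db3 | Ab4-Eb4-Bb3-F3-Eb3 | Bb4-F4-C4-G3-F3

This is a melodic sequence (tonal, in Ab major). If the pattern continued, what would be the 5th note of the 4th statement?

With 5-note cells, note 5 of each statement runs Db3, Eb3, F3.
One more up a 2nd gives G3.

G3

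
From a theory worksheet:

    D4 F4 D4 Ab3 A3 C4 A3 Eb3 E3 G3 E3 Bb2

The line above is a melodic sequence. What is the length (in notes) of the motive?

There are 12 notes; a 4-note unit gives 3 cells:
D4 F4 D4 Ab3 | A3 C4 A3 Eb3 | E3 G3 E3 Bb2
Every group is a transposition down a 4th of the one before; no shorter unit works.

4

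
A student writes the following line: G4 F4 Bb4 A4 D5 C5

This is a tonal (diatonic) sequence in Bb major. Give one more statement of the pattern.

F5 Eb5

The 2-note cells begin on G4, Bb4, D5 — each up a 3rd from the last.
From F5 the diatonic shape gives F5 Eb5.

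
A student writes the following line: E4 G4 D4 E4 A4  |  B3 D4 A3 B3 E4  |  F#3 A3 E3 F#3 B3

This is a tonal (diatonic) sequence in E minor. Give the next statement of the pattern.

C3 E3 B2 C3 F#3

The 5-note cells begin on E4, B3, F#3 — each down a 4th from the last.
So cell 4 is C3 E3 B2 C3 F#3.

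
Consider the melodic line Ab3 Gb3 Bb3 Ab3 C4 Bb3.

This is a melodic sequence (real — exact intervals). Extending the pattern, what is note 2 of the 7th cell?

F#4

With 2-note cells, note 2 of each statement runs Gb3, Ab3, Bb3.
Carrying that up a 2nd forward: C4 → D4 → E4 → F#4.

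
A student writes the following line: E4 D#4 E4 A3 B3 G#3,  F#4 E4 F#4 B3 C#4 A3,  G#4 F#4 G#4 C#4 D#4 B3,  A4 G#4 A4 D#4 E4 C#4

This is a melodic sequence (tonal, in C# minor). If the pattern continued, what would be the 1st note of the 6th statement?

C#5

Grouping in 6s, the 1st note of each cell is E4, F#4, G#4, A4.
Carrying that up a 2nd forward: B4 → C#5.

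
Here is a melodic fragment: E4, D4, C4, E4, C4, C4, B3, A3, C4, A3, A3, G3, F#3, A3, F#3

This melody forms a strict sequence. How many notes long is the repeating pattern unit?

There are 15 notes; a 5-note unit gives 3 cells:
E4 D4 C4 E4 C4 | C4 B3 A3 C4 A3 | A3 G3 F#3 A3 F#3
Every group is a transposition down a 3rd of the one before; no shorter unit works.

5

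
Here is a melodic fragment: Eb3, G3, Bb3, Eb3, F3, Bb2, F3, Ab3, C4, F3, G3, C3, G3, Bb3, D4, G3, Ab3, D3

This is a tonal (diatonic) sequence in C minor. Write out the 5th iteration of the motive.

Bb3 D4 F4 Bb3 C4 F3

Unit = 6 notes; the statements start on Eb3, F3, G3, moving up a 2nd each time.
Extending up a 2nd: Ab3 → Bb3.
So cell 5 is Bb3 D4 F4 Bb3 C4 F3.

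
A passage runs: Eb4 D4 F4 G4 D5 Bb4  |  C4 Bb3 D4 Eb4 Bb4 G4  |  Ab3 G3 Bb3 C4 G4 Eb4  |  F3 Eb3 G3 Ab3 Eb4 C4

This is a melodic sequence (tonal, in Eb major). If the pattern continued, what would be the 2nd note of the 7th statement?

Grouping in 6s, the 2nd note of each cell is D4, Bb3, G3, Eb3.
Extending down a 3rd: C3 → Ab2 → F2.

F2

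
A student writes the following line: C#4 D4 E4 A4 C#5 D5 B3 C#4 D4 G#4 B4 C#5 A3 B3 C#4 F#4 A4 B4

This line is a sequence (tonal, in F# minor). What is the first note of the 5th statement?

Taking 6-note groups, the heads are C#4, B3, A3: the pattern moves down a 2nd.
Continuing: G#3 → F#3. Statement 5 starts on F#3.

F#3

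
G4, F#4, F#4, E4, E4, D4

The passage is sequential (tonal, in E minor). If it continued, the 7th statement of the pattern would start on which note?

With a 2-note motive the entries are G4, F#4, E4, each down a 2nd from the previous.
Continuing: D4 → C4 → B3 → A3. Statement 7 starts on A3.

A3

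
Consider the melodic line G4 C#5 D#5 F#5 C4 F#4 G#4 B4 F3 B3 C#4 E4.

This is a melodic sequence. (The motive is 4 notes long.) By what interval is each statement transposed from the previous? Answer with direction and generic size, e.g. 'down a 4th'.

down a 5th

With a 4-note motive the entries are G4, C4, F3, each down a 5th from the previous.
From G4 to C4: down a 5th.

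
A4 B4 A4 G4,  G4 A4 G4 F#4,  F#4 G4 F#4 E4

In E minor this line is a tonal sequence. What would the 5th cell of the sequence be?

With a 4-note motive the entries are A4, G4, F#4, each down a 2nd from the previous.
Extending down a 2nd: E4 → D4.
From D4 the diatonic shape gives D4 E4 D4 C4.

D4 E4 D4 C4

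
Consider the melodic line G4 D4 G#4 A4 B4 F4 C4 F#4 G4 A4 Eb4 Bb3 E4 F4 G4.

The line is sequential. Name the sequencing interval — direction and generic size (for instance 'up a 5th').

down a 2nd

Taking 5-note groups, the heads are G4, F4, Eb4: the pattern moves down a 2nd.
G4 to F4 is down a 2nd.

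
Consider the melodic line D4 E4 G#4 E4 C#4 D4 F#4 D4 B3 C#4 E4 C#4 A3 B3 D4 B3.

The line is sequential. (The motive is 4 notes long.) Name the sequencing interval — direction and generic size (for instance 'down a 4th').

down a 2nd

Unit = 4 notes; the statements start on D4, C#4, B3, A3, moving down a 2nd each time.
D4 to C#4 is down a 2nd.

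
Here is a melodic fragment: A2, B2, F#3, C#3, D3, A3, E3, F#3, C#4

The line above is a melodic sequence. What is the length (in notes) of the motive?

Try groups of 3 (3 cells in 9 notes):
A2 B2 F#3 | C#3 D3 A3 | E3 F#3 C#4
That's a consistent up a 3rd shift per cell, and no other grouping gives one.

3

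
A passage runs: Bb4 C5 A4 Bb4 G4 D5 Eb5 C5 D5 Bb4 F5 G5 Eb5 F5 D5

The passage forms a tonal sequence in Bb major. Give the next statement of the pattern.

Unit = 5 notes; the statements start on Bb4, D5, F5, moving up a 3rd each time.
Statement 4 starts on A5 and keeps the same diatonic contour: A5 Bb5 G5 A5 F5.

A5 Bb5 G5 A5 F5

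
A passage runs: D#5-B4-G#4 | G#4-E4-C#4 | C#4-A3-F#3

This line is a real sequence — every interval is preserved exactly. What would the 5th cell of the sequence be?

The 3-note cells begin on D#5, G#4, C#4 — each down a 5th from the last.
Continuing the starts: F#3 → B2.
So cell 5 is B2 G2 E2.

B2 G2 E2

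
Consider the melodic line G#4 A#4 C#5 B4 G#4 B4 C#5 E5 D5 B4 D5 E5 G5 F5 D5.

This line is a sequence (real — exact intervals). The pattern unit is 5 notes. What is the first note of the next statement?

With a 5-note motive the entries are G#4, B4, D5, each up a 3rd from the previous.
The next head, up a 3rd from D5, is F5.

F5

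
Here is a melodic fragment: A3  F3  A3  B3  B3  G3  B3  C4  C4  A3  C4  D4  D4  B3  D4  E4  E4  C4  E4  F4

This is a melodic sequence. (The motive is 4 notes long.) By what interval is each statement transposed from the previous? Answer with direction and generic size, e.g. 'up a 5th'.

Taking 4-note groups, the heads are A3, B3, C4, D4, E4: the pattern moves up a 2nd.
A3 to B3 is up a 2nd.

up a 2nd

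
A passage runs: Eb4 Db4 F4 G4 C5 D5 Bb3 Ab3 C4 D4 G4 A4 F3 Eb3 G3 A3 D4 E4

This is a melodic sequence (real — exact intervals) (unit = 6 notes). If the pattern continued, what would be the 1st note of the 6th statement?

The unit is 6 notes. Position-1 pitches of the 3 shown cells: Eb4, Bb3, F3.
Carrying that down a 4th forward: C3 → G2 → D2.

D2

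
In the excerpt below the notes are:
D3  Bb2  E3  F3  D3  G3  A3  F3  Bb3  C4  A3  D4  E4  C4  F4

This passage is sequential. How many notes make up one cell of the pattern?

15 notes total. Splitting into 5 groups of 3:
D3 Bb2 E3 | F3 D3 G3 | A3 F3 Bb3 | C4 A3 D4 | E4 C4 F4
That's a consistent up a 3rd shift per cell, and no other grouping gives one.

3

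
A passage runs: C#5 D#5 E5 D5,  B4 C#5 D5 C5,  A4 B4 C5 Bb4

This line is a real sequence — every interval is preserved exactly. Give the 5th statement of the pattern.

F4 G4 Ab4 Gb4

Taking 4-note groups, the heads are C#5, B4, A4: the pattern moves down a 2nd.
Carrying on: G4 → F4.
From F4 the exact shape gives F4 G4 Ab4 Gb4.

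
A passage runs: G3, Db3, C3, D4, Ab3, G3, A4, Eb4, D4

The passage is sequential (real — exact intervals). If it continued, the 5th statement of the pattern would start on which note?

With a 3-note motive the entries are G3, D4, A4, each up a 5th from the previous.
Continuing: E5 → B5. Statement 5 starts on B5.

B5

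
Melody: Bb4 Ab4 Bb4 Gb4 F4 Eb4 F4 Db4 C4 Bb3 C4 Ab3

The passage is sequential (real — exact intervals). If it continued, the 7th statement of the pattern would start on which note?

E2

With a 4-note motive the entries are Bb4, F4, C4, each down a 4th from the previous.
Extending the heads down a 4th: G3 → D3 → A2 → E2.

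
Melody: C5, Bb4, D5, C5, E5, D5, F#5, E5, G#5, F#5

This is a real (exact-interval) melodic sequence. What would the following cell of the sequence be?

A#5 G#5

Unit = 2 notes; the statements start on C5, D5, E5, F#5, G#5, moving up a 2nd each time.
From A#5 the exact shape gives A#5 G#5.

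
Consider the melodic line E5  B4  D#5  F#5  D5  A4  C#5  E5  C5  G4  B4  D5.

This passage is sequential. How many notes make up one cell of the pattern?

4

Try groups of 4 (3 cells in 12 notes):
E5 B4 D#5 F#5 | D5 A4 C#5 E5 | C5 G4 B4 D5
Every group is a transposition down a 2nd of the one before; no shorter unit works.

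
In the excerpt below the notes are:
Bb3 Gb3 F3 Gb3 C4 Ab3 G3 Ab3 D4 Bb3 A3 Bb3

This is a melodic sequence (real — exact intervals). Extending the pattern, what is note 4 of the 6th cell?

Grouping in 4s, the 4th note of each cell is Gb3, Ab3, Bb3.
Each moves up a 2nd. Continuing: C4 → D4 → E4.

E4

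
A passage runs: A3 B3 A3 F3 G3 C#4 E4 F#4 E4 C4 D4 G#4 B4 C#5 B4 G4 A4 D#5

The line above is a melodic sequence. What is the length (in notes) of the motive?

There are 18 notes; a 6-note unit gives 3 cells:
A3 B3 A3 F3 G3 C#4 | E4 F#4 E4 C4 D4 G#4 | B4 C#5 B4 G4 A4 D#5
That's a consistent up a 5th shift per cell, and no other grouping gives one.

6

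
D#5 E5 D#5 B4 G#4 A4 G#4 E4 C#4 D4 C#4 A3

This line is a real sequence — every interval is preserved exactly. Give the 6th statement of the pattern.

Taking 4-note groups, the heads are D#5, G#4, C#4: the pattern moves down a 5th.
Extending down a 5th: F#3 → B2 → E2.
Statement 6 starts on E2 and keeps the same exact contour: E2 F2 E2 C2.

E2 F2 E2 C2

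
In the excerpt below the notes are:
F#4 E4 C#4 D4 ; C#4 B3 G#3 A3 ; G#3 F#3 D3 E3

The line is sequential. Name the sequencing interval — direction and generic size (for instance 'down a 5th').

down a 4th

Taking 4-note groups, the heads are F#4, C#4, G#3: the pattern moves down a 4th.
From F#4 to C#4: down a 4th.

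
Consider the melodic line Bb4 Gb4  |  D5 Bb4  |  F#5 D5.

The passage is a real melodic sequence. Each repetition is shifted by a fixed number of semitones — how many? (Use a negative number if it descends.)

4

Taking 2-note groups, the heads are Bb4, D5, F#5: the pattern moves up a 3rd.
Bb4→D5 is 74 − 70 = 4 semitones.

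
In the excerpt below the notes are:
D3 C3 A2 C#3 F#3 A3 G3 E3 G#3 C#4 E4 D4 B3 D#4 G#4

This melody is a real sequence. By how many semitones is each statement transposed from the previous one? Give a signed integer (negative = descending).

7

The 5-note cells begin on D3, A3, E4 — each up a 5th from the last.
D3 to A3 spans +7 semitones.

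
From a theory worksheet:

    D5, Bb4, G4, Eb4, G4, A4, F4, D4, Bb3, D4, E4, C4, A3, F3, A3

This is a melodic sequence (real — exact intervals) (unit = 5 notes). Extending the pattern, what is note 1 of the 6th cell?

C#3

Grouping in 5s, the 1st note of each cell is D5, A4, E4.
Each moves down a 4th. Continuing: B3 → F#3 → C#3.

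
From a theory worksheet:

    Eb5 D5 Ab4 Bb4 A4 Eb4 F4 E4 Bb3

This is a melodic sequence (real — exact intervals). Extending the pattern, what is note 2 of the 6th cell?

C#3

The unit is 3 notes. Position-2 pitches of the 3 shown cells: D5, A4, E4.
Extending down a 4th: B3 → F#3 → C#3.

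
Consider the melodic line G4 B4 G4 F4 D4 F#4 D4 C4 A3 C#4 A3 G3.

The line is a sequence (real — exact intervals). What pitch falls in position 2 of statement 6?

The unit is 4 notes. Position-2 pitches of the 3 shown cells: B4, F#4, C#4.
Carrying that down a 4th forward: G#3 → D#3 → A#2.

A#2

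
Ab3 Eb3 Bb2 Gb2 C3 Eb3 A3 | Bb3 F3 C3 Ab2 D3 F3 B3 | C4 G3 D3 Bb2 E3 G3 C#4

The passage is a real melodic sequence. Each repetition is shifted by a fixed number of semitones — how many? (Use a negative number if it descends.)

The 7-note cells begin on Ab3, Bb3, C4 — each up a 2nd from the last.
Ab3 to Bb3 spans +2 semitones.

2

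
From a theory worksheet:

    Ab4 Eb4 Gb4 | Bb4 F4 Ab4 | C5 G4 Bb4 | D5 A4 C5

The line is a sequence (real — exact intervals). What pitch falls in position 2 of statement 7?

D#5

With 3-note cells, note 2 of each statement runs Eb4, F4, G4, A4.
Extending up a 2nd: B4 → C#5 → D#5.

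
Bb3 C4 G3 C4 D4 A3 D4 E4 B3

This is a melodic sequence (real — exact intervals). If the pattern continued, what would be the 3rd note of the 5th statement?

With 3-note cells, note 3 of each statement runs G3, A3, B3.
Each moves up a 2nd. Continuing: C#4 → D#4.

D#4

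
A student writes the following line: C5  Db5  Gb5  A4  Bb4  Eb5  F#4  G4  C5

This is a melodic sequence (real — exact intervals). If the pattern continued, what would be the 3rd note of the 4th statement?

A4

Grouping in 3s, the 3rd note of each cell is Gb5, Eb5, C5.
Each moves down a 3rd; the next is A4.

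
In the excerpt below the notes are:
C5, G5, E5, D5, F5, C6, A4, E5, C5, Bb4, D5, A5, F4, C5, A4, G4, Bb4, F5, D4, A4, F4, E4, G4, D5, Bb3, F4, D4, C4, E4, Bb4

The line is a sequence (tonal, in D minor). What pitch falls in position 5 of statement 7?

A3

With 6-note cells, note 5 of each statement runs F5, D5, Bb4, G4, E4.
Extending down a 3rd: C4 → A3.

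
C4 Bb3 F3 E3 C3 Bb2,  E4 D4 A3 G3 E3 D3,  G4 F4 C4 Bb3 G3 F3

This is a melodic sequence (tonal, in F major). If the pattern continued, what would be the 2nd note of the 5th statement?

C5

With 6-note cells, note 2 of each statement runs Bb3, D4, F4.
Extending up a 3rd: A4 → C5.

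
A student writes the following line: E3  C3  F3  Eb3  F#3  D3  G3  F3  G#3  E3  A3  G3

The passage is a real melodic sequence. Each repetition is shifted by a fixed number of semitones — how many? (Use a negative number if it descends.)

Taking 4-note groups, the heads are E3, F#3, G#3: the pattern moves up a 2nd.
E3 to F#3 spans +2 semitones.

2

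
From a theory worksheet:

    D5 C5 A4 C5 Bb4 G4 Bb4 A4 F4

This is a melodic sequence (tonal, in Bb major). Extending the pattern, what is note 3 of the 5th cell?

D4

Grouping in 3s, the 3rd note of each cell is A4, G4, F4.
Each moves down a 2nd. Continuing: Eb4 → D4.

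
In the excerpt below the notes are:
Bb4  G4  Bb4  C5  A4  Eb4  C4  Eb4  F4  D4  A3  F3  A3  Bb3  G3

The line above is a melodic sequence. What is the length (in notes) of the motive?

Try groups of 5 (3 cells in 15 notes):
Bb4 G4 Bb4 C5 A4 | Eb4 C4 Eb4 F4 D4 | A3 F3 A3 Bb3 G3
Every group is a transposition down a 5th of the one before; no shorter unit works.

5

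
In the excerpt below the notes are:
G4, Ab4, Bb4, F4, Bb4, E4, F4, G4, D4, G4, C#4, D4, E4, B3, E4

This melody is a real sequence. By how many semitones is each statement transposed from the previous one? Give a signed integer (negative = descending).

The 5-note cells begin on G4, E4, C#4 — each down a 3rd from the last.
Counting half-steps from G4 to E4: -3.

-3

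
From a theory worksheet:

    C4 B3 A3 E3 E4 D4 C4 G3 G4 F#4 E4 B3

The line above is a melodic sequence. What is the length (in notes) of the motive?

12 notes total. Splitting into 3 groups of 4:
C4 B3 A3 E3 | E4 D4 C4 G3 | G4 F#4 E4 B3
That's a consistent up a 3rd shift per cell, and no other grouping gives one.

4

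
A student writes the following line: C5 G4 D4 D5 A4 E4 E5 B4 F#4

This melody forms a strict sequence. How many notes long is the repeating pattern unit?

Try groups of 3 (3 cells in 9 notes):
C5 G4 D4 | D5 A4 E4 | E5 B4 F#4
Each cell is the previous one up a 2nd — so the unit is 3 notes.

3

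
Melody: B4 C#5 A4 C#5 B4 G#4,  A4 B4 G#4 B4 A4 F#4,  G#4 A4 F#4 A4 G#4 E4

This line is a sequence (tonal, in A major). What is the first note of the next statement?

F#4

With a 6-note motive the entries are B4, A4, G#4, each down a 2nd from the previous.
The next head, down a 2nd from G#4, is F#4.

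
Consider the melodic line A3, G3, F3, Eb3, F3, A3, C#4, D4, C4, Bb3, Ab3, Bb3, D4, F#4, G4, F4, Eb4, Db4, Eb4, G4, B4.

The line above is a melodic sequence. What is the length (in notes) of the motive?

7

21 notes total. Splitting into 3 groups of 7:
A3 G3 F3 Eb3 F3 A3 C#4 | D4 C4 Bb3 Ab3 Bb3 D4 F#4 | G4 F4 Eb4 Db4 Eb4 G4 B4
Every group is a transposition up a 4th of the one before; no shorter unit works.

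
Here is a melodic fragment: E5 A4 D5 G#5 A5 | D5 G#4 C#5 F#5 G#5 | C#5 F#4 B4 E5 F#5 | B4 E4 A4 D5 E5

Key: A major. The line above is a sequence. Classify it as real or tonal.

tonal

Every note is diatonic to A major.
Cell 1 has -7 semitones from note 1 to 2, but cell 2 has -6 — the interval quality changes while the contour stays the same, which is the hallmark of a tonal sequence.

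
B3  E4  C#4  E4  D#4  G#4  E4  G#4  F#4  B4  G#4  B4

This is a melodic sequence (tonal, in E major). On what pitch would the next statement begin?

Taking 4-note groups, the heads are B3, D#4, F#4: the pattern moves up a 3rd.
One more step up a 3rd gives A4.

A4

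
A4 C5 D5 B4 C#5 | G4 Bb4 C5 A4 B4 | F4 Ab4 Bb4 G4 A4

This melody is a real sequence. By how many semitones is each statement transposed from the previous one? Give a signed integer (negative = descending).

-2

Taking 5-note groups, the heads are A4, G4, F4: the pattern moves down a 2nd.
Counting half-steps from A4 to G4: -2.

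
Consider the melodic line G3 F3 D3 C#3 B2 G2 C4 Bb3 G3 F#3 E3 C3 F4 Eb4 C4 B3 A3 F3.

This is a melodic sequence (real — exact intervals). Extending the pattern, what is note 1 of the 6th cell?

With 6-note cells, note 1 of each statement runs G3, C4, F4.
Each moves up a 4th. Continuing: Bb4 → Eb5 → Ab5.

Ab5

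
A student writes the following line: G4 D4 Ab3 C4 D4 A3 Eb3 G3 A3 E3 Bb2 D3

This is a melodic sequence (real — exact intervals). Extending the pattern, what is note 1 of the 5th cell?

B2

With 4-note cells, note 1 of each statement runs G4, D4, A3.
Extending down a 4th: E3 → B2.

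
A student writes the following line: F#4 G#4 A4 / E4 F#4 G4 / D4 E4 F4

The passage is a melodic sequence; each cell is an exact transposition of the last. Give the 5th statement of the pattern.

With a 3-note motive the entries are F#4, E4, D4, each down a 2nd from the previous.
Continuing the starts: C4 → Bb3.
So cell 5 is Bb3 C4 Db4.

Bb3 C4 Db4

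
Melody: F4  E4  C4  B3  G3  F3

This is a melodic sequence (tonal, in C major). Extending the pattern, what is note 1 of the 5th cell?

The unit is 2 notes. Position-1 pitches of the 3 shown cells: F4, C4, G3.
Each moves down a 4th. Continuing: D3 → A2.

A2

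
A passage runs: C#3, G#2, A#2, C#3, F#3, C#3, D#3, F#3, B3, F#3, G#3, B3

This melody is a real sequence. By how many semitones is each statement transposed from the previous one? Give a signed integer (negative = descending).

Taking 4-note groups, the heads are C#3, F#3, B3: the pattern moves up a 4th.
C#3 to F#3 spans +5 semitones.

5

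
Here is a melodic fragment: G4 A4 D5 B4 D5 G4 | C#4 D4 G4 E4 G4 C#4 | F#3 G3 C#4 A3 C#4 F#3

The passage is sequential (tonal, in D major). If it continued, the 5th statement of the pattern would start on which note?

E2

Unit = 6 notes; the statements start on G4, C#4, F#3, moving down a 5th each time.
Extending the heads down a 5th: B2 → E2.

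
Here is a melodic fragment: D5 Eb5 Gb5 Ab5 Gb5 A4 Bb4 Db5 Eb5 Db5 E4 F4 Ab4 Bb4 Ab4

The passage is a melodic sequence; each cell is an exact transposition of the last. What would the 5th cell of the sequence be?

F#3 G3 Bb3 C4 Bb3

With a 5-note motive the entries are D5, A4, E4, each down a 4th from the previous.
Carrying on: B3 → F#3.
Statement 5 starts on F#3 and keeps the same exact contour: F#3 G3 Bb3 C4 Bb3.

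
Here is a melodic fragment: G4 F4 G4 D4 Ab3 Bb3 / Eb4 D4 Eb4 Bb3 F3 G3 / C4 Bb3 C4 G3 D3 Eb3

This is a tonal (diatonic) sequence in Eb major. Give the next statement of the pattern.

Ab3 G3 Ab3 Eb3 Bb2 C3

Unit = 6 notes; the statements start on G4, Eb4, C4, moving down a 3rd each time.
Statement 4 starts on Ab3 and keeps the same diatonic contour: Ab3 G3 Ab3 Eb3 Bb2 C3.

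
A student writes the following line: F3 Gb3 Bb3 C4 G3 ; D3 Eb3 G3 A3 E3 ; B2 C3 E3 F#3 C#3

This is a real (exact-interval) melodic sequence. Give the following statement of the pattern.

Unit = 5 notes; the statements start on F3, D3, B2, moving down a 3rd each time.
From G#2 the exact shape gives G#2 A2 C#3 D#3 A#2.

G#2 A2 C#3 D#3 A#2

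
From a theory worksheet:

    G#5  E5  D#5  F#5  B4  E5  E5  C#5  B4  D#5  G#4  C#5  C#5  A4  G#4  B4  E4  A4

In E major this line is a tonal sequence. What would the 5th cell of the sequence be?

F#4 D#4 C#4 E4 A3 D#4

The 6-note cells begin on G#5, E5, C#5 — each down a 3rd from the last.
Continuing the starts: A4 → F#4.
So cell 5 is F#4 D#4 C#4 E4 A3 D#4.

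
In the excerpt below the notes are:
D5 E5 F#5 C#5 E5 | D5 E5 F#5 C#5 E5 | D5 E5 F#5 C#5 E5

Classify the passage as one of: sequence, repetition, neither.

Each 5-note cell is identical (D5 E5 F#5 C#5 E5), restated at the same pitch.

repetition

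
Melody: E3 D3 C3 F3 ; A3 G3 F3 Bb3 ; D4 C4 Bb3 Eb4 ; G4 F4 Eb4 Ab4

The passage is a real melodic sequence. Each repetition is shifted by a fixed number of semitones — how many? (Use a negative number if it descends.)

The 4-note cells begin on E3, A3, D4, G4 — each up a 4th from the last.
E3→A3 is 57 − 52 = 5 semitones.

5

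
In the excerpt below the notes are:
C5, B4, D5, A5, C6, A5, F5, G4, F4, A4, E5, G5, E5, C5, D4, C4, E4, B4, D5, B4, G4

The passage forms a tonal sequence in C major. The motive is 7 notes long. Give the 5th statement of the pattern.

Taking 7-note groups, the heads are C5, G4, D4: the pattern moves down a 4th.
Carrying on: A3 → E3.
From E3 the diatonic shape gives E3 D3 F3 C4 E4 C4 A3.

E3 D3 F3 C4 E4 C4 A3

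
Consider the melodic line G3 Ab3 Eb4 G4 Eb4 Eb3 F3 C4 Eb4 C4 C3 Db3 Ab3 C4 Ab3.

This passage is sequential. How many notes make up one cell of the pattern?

5

There are 15 notes; a 5-note unit gives 3 cells:
G3 Ab3 Eb4 G4 Eb4 | Eb3 F3 C4 Eb4 C4 | C3 Db3 Ab3 C4 Ab3
That's a consistent down a 3rd shift per cell, and no other grouping gives one.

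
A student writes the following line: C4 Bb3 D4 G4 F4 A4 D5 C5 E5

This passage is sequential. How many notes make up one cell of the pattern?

3

There are 9 notes; a 3-note unit gives 3 cells:
C4 Bb3 D4 | G4 F4 A4 | D5 C5 E5
Each cell is the previous one up a 5th — so the unit is 3 notes.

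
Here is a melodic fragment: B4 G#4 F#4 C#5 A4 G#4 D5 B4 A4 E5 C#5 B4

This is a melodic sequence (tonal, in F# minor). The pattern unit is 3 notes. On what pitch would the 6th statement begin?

G#5

With a 3-note motive the entries are B4, C#5, D5, E5, each up a 2nd from the previous.
Extending the heads up a 2nd: F#5 → G#5.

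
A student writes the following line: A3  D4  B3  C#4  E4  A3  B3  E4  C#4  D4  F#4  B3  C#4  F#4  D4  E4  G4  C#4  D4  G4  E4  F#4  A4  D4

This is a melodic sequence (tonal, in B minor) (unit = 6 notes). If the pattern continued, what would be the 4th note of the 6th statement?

With 6-note cells, note 4 of each statement runs C#4, D4, E4, F#4.
Extending up a 2nd: G4 → A4.

A4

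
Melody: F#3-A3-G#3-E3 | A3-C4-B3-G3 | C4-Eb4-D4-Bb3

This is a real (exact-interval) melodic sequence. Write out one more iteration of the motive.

Eb4 Gb4 F4 Db4

With a 4-note motive the entries are F#3, A3, C4, each up a 3rd from the previous.
Statement 4 starts on Eb4 and keeps the same exact contour: Eb4 Gb4 F4 Db4.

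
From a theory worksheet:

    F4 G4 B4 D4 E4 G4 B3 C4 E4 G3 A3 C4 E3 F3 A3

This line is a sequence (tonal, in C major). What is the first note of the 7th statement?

The 3-note cells begin on F4, D4, B3, G3, E3 — each down a 3rd from the last.
Continuing: C3 → A2. Statement 7 starts on A2.

A2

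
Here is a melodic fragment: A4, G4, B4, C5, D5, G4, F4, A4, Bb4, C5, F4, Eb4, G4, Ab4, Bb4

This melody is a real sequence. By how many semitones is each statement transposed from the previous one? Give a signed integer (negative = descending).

-2

The 5-note cells begin on A4, G4, F4 — each down a 2nd from the last.
A4 to G4 spans -2 semitones.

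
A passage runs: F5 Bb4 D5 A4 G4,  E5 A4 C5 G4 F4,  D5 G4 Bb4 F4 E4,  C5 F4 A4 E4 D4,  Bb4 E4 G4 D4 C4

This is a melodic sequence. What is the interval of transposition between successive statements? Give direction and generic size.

down a 2nd

Taking 5-note groups, the heads are F5, E5, D5, C5, Bb4: the pattern moves down a 2nd.
From F5 to E5: down a 2nd.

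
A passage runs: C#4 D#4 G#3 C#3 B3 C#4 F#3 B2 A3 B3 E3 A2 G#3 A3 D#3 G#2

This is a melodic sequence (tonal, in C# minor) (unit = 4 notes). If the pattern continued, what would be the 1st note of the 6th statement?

The unit is 4 notes. Position-1 pitches of the 4 shown cells: C#4, B3, A3, G#3.
Each moves down a 2nd. Continuing: F#3 → E3.

E3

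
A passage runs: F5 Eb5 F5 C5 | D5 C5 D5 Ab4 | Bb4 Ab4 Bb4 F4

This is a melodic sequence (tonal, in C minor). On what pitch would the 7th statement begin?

Ab3

The 4-note cells begin on F5, D5, Bb4 — each down a 3rd from the last.
Extending the heads down a 3rd: G4 → Eb4 → C4 → Ab3.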